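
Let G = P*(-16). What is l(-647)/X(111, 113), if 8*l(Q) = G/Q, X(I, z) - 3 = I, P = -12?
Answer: -4/12293 ≈ -0.00032539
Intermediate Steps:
X(I, z) = 3 + I
G = 192 (G = -12*(-16) = 192)
l(Q) = 24/Q (l(Q) = (192/Q)/8 = 24/Q)
l(-647)/X(111, 113) = (24/(-647))/(3 + 111) = (24*(-1/647))/114 = -24/647*1/114 = -4/12293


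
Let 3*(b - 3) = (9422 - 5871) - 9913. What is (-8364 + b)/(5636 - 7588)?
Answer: 31445/5856 ≈ 5.3697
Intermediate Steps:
b = -6353/3 (b = 3 + ((9422 - 5871) - 9913)/3 = 3 + (3551 - 9913)/3 = 3 + (1/3)*(-6362) = 3 - 6362/3 = -6353/3 ≈ -2117.7)
(-8364 + b)/(5636 - 7588) = (-8364 - 6353/3)/(5636 - 7588) = -31445/3/(-1952) = -31445/3*(-1/1952) = 31445/5856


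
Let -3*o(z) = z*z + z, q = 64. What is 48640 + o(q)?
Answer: 141760/3 ≈ 47253.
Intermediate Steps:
o(z) = -z/3 - z**2/3 (o(z) = -(z*z + z)/3 = -(z**2 + z)/3 = -(z + z**2)/3 = -z/3 - z**2/3)
48640 + o(q) = 48640 - 1/3*64*(1 + 64) = 48640 - 1/3*64*65 = 48640 - 4160/3 = 141760/3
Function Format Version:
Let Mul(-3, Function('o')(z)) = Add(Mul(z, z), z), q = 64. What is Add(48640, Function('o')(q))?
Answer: Rational(141760, 3) ≈ 47253.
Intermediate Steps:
Function('o')(z) = Add(Mul(Rational(-1, 3), z), Mul(Rational(-1, 3), Pow(z, 2))) (Function('o')(z) = Mul(Rational(-1, 3), Add(Mul(z, z), z)) = Mul(Rational(-1, 3), Add(Pow(z, 2), z)) = Mul(Rational(-1, 3), Add(z, Pow(z, 2))) = Add(Mul(Rational(-1, 3), z), Mul(Rational(-1, 3), Pow(z, 2))))
Add(48640, Function('o')(q)) = Add(48640, Mul(Rational(-1, 3), 64, Add(1, 64))) = Add(48640, Mul(Rational(-1, 3), 64, 65)) = Add(48640, Rational(-4160, 3)) = Rational(141760, 3)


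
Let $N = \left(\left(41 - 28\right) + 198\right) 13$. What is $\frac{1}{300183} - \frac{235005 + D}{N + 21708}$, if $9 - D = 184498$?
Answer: $- \frac{15164019977}{7339774533} \approx -2.066$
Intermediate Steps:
$N = 2743$ ($N = \left(13 + 198\right) 13 = 211 \cdot 13 = 2743$)
$D = -184489$ ($D = 9 - 184498 = -184489$)
$\frac{1}{300183} - \frac{235005 + D}{N + 21708} = \frac{1}{300183} - \frac{235005 - 184489}{2743 + 21708} = \frac{1}{300183} - \frac{50516}{24451} = - \frac{15164019977}{7339774533}$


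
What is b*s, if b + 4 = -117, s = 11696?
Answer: -1415216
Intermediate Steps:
b = -121 (b = -4 - 117 = -121)
b*s = -121*11696 = -1415216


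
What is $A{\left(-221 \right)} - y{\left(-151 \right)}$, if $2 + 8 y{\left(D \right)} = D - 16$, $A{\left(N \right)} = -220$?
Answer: $- \frac{1591}{8} \approx -198.88$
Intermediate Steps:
$y{\left(D \right)} = - \frac{9}{4} + \frac{D}{8}$ ($y{\left(D \right)} = - \frac{1}{4} + \frac{D - 16}{8} = - \frac{1}{4} + \frac{-16 + D}{8} = - \frac{1}{4} + \left(-2 + \frac{D}{8}\right) = - \frac{9}{4} + \frac{D}{8}$)
$A{\left(-221 \right)} - y{\left(-151 \right)} = -220 - \left(- \frac{9}{4} + \frac{1}{8} \left(-151\right)\right) = -220 - \left(- \frac{9}{4} - \frac{151}{8}\right) = -220 - - \frac{169}{8} = -220 + \frac{169}{8} = - \frac{1591}{8}$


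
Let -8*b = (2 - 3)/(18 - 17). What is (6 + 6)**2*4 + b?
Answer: 4609/8 ≈ 576.13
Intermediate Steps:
b = 1/8 (b = -(2 - 3)/(8*(18 - 17)) = -(-1)/(8*1) = -(-1)/8 = -1/8*(-1) = 1/8 ≈ 0.12500)
(6 + 6)**2*4 + b = (6 + 6)**2*4 + 1/8 = 12**2*4 + 1/8 = 144*4 + 1/8 = 576 + 1/8 = 4609/8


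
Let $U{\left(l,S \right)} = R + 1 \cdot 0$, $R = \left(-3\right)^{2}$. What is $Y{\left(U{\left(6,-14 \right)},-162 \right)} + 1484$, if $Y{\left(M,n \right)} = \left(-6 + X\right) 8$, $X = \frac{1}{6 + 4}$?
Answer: $\frac{7184}{5} \approx 1436.8$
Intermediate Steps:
$R = 9$
$X = \frac{1}{10} \approx 0.1$
$U{\left(l,S \right)} = 9$ ($U{\left(l,S \right)} = 9 + 1 \cdot 0 = 9 + 0 = 9$)
$Y{\left(M,n \right)} = - \frac{236}{5}$ ($Y{\left(M,n \right)} = \left(-6 + \frac{1}{10}\right) 8 = \left(- \frac{59}{10}\right) 8 = - \frac{236}{5}$)
$Y{\left(U{\left(6,-14 \right)},-162 \right)} + 1484 = - \frac{236}{5} + 1484 = \frac{7184}{5}$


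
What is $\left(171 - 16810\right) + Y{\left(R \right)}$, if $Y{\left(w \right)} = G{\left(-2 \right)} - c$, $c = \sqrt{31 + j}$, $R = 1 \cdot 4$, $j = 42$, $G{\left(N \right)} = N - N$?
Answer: $-16639 - \sqrt{73} \approx -16648.0$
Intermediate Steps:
$G{\left(N \right)} = 0$
$R = 4$
$c = \sqrt{73}$ ($c = \sqrt{31 + 42} = \sqrt{73} \approx 8.544$)
$Y{\left(w \right)} = - \sqrt{73}$ ($Y{\left(w \right)} = 0 - \sqrt{73} = - \sqrt{73}$)
$\left(171 - 16810\right) + Y{\left(R \right)} = \left(171 - 16810\right) - \sqrt{73} = -16639 - \sqrt{73}$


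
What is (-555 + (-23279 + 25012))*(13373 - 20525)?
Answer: -8425056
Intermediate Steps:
(-555 + (-23279 + 25012))*(13373 - 20525) = (-555 + 1733)*(-7152) = 1178*(-7152) = -8425056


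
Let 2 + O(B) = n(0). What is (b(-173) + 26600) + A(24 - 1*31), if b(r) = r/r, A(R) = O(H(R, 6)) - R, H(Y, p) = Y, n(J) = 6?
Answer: 26612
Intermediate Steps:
O(B) = 4 (O(B) = -2 + 6 = 4)
A(R) = 4 - R
b(r) = 1
(b(-173) + 26600) + A(24 - 1*31) = (1 + 26600) + (4 - (24 - 1*31)) = 26601 + (4 - (24 - 31)) = 26601 + (4 - 1*(-7)) = 26601 + (4 + 7) = 26601 + 11 = 26612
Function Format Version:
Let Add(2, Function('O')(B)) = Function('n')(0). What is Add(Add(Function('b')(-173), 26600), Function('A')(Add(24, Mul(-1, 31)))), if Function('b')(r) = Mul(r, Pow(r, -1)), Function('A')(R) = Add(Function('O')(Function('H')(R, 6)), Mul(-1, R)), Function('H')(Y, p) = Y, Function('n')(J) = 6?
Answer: 26612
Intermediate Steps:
Function('O')(B) = 4 (Function('O')(B) = Add(-2, 6) = 4)
Function('A')(R) = Add(4, Mul(-1, R))
Function('b')(r) = 1
Add(Add(Function('b')(-173), 26600), Function('A')(Add(24, Mul(-1, 31)))) = Add(Add(1, 26600), Add(4, Mul(-1, Add(24, Mul(-1, 31))))) = Add(26601, Add(4, Mul(-1, Add(24, -31)))) = Add(26601, Add(4, Mul(-1, -7))) = Add(26601, Add(4, 7)) = Add(26601, 11) = 26612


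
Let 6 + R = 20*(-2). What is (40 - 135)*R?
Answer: 4370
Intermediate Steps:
R = -46 (R = -6 + 20*(-2) = -6 - 40 = -46)
(40 - 135)*R = (40 - 135)*(-46) = -95*(-46) = 4370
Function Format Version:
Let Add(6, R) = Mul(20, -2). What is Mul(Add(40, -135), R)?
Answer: 4370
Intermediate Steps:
R = -46 (R = Add(-6, Mul(20, -2)) = Add(-6, -40) = -46)
Mul(Add(40, -135), R) = Mul(Add(40, -135), -46) = Mul(-95, -46) = 4370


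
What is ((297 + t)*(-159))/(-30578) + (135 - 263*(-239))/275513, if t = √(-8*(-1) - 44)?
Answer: 14936719775/8424636514 + 477*I/15289 ≈ 1.773 + 0.031199*I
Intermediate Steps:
t = 6*I (t = √(8 - 44) = √(-36) = 6*I ≈ 6.0*I)
((297 + t)*(-159))/(-30578) + (135 - 263*(-239))/275513 = ((297 + 6*I)*(-159))/(-30578) + (135 - 263*(-239))/275513 = (-47223 - 954*I)*(-1/30578) + (135 + 62857)*(1/275513) = (47223/30578 + 477*I/15289) + 62992*(1/275513) = (47223/30578 + 477*I/15289) + 62992/275513 = 14936719775/8424636514 + 477*I/15289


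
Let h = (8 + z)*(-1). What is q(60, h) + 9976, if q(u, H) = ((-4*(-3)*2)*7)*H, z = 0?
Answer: 8632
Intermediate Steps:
h = -8 (h = (8 + 0)*(-1) = 8*(-1) = -8)
q(u, H) = 168*H (q(u, H) = ((12*2)*7)*H = (24*7)*H = 168*H)
q(60, h) + 9976 = 168*(-8) + 9976 = -1344 + 9976 = 8632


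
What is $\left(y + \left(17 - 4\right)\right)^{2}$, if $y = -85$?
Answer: $5184$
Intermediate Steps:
$\left(y + \left(17 - 4\right)\right)^{2} = \left(-85 + \left(17 - 4\right)\right)^{2} = \left(-85 + 13\right)^{2} = \left(-72\right)^{2} = 5184$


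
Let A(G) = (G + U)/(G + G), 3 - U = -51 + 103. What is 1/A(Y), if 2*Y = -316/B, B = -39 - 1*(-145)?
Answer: 79/1338 ≈ 0.059043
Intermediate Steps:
B = 106 (B = -39 + 145 = 106)
Y = -79/53 (Y = (-316/106)/2 = (-316*1/106)/2 = (½)*(-158/53) = -79/53 ≈ -1.4906)
U = -49 (U = 3 - (-51 + 103) = 3 - 1*52 = 3 - 52 = -49)
A(G) = (-49 + G)/(2*G) (A(G) = (G - 49)/(G + G) = (-49 + G)/((2*G)) = (-49 + G)*(1/(2*G)) = (-49 + G)/(2*G))
1/A(Y) = 1/((-49 - 79/53)/(2*(-79/53))) = 1/((½)*(-53/79)*(-2676/53)) = 1/(1338/79) = 79/1338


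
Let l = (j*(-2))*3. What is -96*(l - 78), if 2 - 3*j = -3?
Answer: 8448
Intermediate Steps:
j = 5/3 (j = ⅔ - ⅓*(-3) = ⅔ + 1 = 5/3 ≈ 1.6667)
l = -10 (l = ((5/3)*(-2))*3 = -10/3*3 = -10)
-96*(l - 78) = -96*(-10 - 78) = -96*(-88) = 8448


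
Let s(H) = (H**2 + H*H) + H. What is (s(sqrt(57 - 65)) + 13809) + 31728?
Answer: 45521 + 2*I*sqrt(2) ≈ 45521.0 + 2.8284*I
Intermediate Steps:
s(H) = H + 2*H**2 (s(H) = (H**2 + H**2) + H = 2*H**2 + H = H + 2*H**2)
(s(sqrt(57 - 65)) + 13809) + 31728 = (sqrt(57 - 65)*(1 + 2*sqrt(57 - 65)) + 13809) + 31728 = (sqrt(-8)*(1 + 2*sqrt(-8)) + 13809) + 31728 = ((2*I*sqrt(2))*(1 + 2*(2*I*sqrt(2))) + 13809) + 31728 = ((2*I*sqrt(2))*(1 + 4*I*sqrt(2)) + 13809) + 31728 = (2*I*sqrt(2)*(1 + 4*I*sqrt(2)) + 13809) + 31728 = (13809 + 2*I*sqrt(2)*(1 + 4*I*sqrt(2))) + 31728 = 45537 + 2*I*sqrt(2)*(1 + 4*I*sqrt(2))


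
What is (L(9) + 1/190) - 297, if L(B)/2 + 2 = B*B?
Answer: -26409/190 ≈ -138.99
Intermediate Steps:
L(B) = -4 + 2*B**2 (L(B) = -4 + 2*(B*B) = -4 + 2*B**2)
(L(9) + 1/190) - 297 = ((-4 + 2*9**2) + 1/190) - 297 = ((-4 + 2*81) + 1/190) - 297 = ((-4 + 162) + 1/190) - 297 = (158 + 1/190) - 297 = 30021/190 - 297 = -26409/190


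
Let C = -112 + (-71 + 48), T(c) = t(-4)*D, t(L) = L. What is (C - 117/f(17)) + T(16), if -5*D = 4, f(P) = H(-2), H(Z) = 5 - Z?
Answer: -5198/35 ≈ -148.51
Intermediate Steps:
f(P) = 7 (f(P) = 5 - 1*(-2) = 5 + 2 = 7)
D = -⅘ (D = -⅕*4 = -⅘ ≈ -0.80000)
T(c) = 16/5 (T(c) = -4*(-⅘) = 16/5)
C = -135 (C = -112 - 23 = -135)
(C - 117/f(17)) + T(16) = (-135 - 117/7) + 16/5 = -1062/7 + 16/5 = -5198/35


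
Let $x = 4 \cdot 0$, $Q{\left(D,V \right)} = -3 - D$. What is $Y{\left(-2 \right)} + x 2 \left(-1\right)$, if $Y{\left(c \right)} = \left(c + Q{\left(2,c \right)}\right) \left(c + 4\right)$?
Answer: $-14$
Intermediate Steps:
$x = 0$
$Y{\left(c \right)} = \left(-5 + c\right) \left(4 + c\right)$ ($Y{\left(c \right)} = \left(c - 5\right) \left(c + 4\right) = \left(c - 5\right) \left(4 + c\right) = \left(-5 + c\right) \left(4 + c\right)$)
$Y{\left(-2 \right)} + x 2 \left(-1\right) = \left(-20 + \left(-2\right)^{2} - -2\right) + 0 \cdot 2 \left(-1\right) = \left(-20 + 4 + 2\right) + 0 \left(-2\right) = -14 + 0 = -14$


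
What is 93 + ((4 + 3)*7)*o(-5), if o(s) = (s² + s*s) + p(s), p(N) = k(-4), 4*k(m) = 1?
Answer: 10221/4 ≈ 2555.3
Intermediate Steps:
k(m) = ¼ (k(m) = (¼)*1 = ¼)
p(N) = ¼
o(s) = ¼ + 2*s² (o(s) = (s² + s*s) + ¼ = (s² + s²) + ¼ = 2*s² + ¼ = ¼ + 2*s²)
93 + ((4 + 3)*7)*o(-5) = 93 + ((4 + 3)*7)*(¼ + 2*(-5)²) = 93 + (7*7)*(¼ + 2*25) = 93 + 49*(¼ + 50) = 93 + 49*(201/4) = 93 + 9849/4 = 10221/4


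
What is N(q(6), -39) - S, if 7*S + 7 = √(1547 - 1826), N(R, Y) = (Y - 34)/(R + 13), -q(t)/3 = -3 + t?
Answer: -69/4 - 3*I*√31/7 ≈ -17.25 - 2.3862*I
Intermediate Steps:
q(t) = 9 - 3*t (q(t) = -3*(-3 + t) = 9 - 3*t)
N(R, Y) = (-34 + Y)/(13 + R)
S = -1 + 3*I*√31/7 (S = -1 + √(1547 - 1826)/7 = -1 + √(-279)/7 = -1 + (3*I*√31)/7 = -1 + 3*I*√31/7 ≈ -1.0 + 2.3862*I)
N(q(6), -39) - S = (-34 - 39)/(13 + (9 - 3*6)) - (-1 + 3*I*√31/7) = -73/(13 + (9 - 18)) + (1 - 3*I*√31/7) = -73/(13 - 9) + (1 - 3*I*√31/7) = -73/4 + (1 - 3*I*√31/7) = -69/4 - 3*I*√31/7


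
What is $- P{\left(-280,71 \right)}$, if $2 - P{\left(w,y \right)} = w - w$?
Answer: $-2$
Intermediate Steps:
$P{\left(w,y \right)} = 2$ ($P{\left(w,y \right)} = 2 - \left(w - w\right) = 2 - 0 = 2 + 0 = 2$)
$- P{\left(-280,71 \right)} = \left(-1\right) 2 = -2$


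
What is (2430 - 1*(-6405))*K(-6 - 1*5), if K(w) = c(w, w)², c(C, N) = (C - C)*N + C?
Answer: 1069035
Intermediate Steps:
c(C, N) = C (c(C, N) = 0*N + C = 0 + C = C)
K(w) = w²
(2430 - 1*(-6405))*K(-6 - 1*5) = (2430 - 1*(-6405))*(-6 - 1*5)² = (2430 + 6405)*(-6 - 5)² = 8835*(-11)² = 8835*121 = 1069035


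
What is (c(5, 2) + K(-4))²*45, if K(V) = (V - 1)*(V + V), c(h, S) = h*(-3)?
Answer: 28125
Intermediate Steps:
c(h, S) = -3*h
K(V) = 2*V*(-1 + V) (K(V) = (-1 + V)*(2*V) = 2*V*(-1 + V))
(c(5, 2) + K(-4))²*45 = (-3*5 + 2*(-4)*(-1 - 4))²*45 = (-15 + 2*(-4)*(-5))²*45 = (-15 + 40)²*45 = 25²*45 = 625*45 = 28125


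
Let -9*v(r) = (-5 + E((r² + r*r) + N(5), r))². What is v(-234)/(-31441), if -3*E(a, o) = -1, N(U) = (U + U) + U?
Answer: 196/2546721 ≈ 7.6962e-5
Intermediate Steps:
N(U) = 3*U (N(U) = 2*U + U = 3*U)
E(a, o) = ⅓ (E(a, o) = -⅓*(-1) = ⅓)
v(r) = -196/81 (v(r) = -(-5 + ⅓)²/9 = -(-14/3)²/9 = -⅑*196/9 = -196/81)
v(-234)/(-31441) = -196/81/(-31441) = -196/81*(-1/31441) = 196/2546721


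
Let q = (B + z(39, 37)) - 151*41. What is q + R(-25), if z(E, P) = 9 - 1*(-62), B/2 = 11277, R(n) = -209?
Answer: 16225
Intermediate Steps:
B = 22554 (B = 2*11277 = 22554)
z(E, P) = 71 (z(E, P) = 9 + 62 = 71)
q = 16434 (q = (22554 + 71) - 151*41 = 22625 - 6191 = 16434)
q + R(-25) = 16434 - 209 = 16225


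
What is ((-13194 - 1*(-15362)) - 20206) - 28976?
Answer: -47014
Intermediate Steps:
((-13194 - 1*(-15362)) - 20206) - 28976 = ((-13194 + 15362) - 20206) - 28976 = (2168 - 20206) - 28976 = -18038 - 28976 = -47014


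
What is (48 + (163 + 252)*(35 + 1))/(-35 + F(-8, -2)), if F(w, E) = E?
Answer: -14988/37 ≈ -405.08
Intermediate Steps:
(48 + (163 + 252)*(35 + 1))/(-35 + F(-8, -2)) = (48 + (163 + 252)*(35 + 1))/(-35 - 2) = (48 + 415*36)/(-37) = (48 + 14940)*(-1/37) = 14988*(-1/37) = -14988/37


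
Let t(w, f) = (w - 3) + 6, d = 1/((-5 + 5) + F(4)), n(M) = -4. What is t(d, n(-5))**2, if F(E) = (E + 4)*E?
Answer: 9409/1024 ≈ 9.1885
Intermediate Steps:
F(E) = E*(4 + E) (F(E) = (4 + E)*E = E*(4 + E))
d = 1/32 (d = 1/((-5 + 5) + 4*(4 + 4)) = 1/(0 + 4*8) = 1/(0 + 32) = 1/32 ≈ 0.031250)
t(w, f) = 3 + w (t(w, f) = (-3 + w) + 6 = 3 + w)
t(d, n(-5))**2 = (3 + 1/32)**2 = (97/32)**2 = 9409/1024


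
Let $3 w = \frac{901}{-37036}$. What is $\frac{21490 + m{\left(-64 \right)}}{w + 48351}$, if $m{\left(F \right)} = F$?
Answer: $\frac{2380600008}{5372182007} \approx 0.44313$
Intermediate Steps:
$w = - \frac{901}{111108}$ ($w = \frac{901 \frac{1}{-37036}}{3} = \frac{901 \left(- \frac{1}{37036}\right)}{3} = \frac{1}{3} \left(- \frac{901}{37036}\right) = - \frac{901}{111108} \approx -0.0081092$)
$\frac{21490 + m{\left(-64 \right)}}{w + 48351} = \frac{21490 - 64}{- \frac{901}{111108} + 48351} = \frac{21426}{\frac{5372182007}{111108}} = 21426 \cdot \frac{111108}{5372182007} = \frac{2380600008}{5372182007}$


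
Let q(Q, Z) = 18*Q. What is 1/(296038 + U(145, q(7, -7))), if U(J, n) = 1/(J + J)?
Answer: 290/85851021 ≈ 3.3779e-6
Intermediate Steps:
U(J, n) = 1/(2*J)
1/(296038 + U(145, q(7, -7))) = 1/(296038 + (½)/145) = 1/(296038 + (½)*(1/145)) = 1/(296038 + 1/290) = 1/(85851021/290) = 290/85851021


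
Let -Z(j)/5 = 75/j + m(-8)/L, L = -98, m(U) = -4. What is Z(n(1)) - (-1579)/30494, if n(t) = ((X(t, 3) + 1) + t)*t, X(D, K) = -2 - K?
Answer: 186548181/1494206 ≈ 124.85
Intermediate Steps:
n(t) = t*(-4 + t) (n(t) = (((-2 - 1*3) + 1) + t)*t = (((-2 - 3) + 1) + t)*t = ((-5 + 1) + t)*t = (-4 + t)*t = t*(-4 + t))
Z(j) = -10/49 - 375/j (Z(j) = -5*(75/j - 4/(-98)) = -5*(75/j - 4*(-1/98)) = -5*(75/j + 2/49) = -5*(2/49 + 75/j) = -10/49 - 375/j)
Z(n(1)) - (-1579)/30494 = (-10/49 - 375/(-4 + 1)) - (-1579)/30494 = (-10/49 - 375/(1*(-3))) - (-1579)/30494 = (-10/49 - 375/(-3)) - 1*(-1579/30494) = (-10/49 - 375*(-⅓)) + 1579/30494 = (-10/49 + 125) + 1579/30494 = 6115/49 + 1579/30494 = 186548181/1494206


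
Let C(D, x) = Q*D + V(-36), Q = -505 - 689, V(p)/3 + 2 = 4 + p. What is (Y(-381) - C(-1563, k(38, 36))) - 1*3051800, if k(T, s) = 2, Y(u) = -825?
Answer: -4918745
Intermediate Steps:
V(p) = 6 + 3*p (V(p) = -6 + 3*(4 + p) = -6 + (12 + 3*p) = 6 + 3*p)
Q = -1194
C(D, x) = -102 - 1194*D (C(D, x) = -1194*D + (6 + 3*(-36)) = -1194*D + (6 - 108) = -1194*D - 102 = -102 - 1194*D)
(Y(-381) - C(-1563, k(38, 36))) - 1*3051800 = (-825 - (-102 - 1194*(-1563))) - 1*3051800 = (-825 - (-102 + 1866222)) - 3051800 = (-825 - 1*1866120) - 3051800 = (-825 - 1866120) - 3051800 = -1866945 - 3051800 = -4918745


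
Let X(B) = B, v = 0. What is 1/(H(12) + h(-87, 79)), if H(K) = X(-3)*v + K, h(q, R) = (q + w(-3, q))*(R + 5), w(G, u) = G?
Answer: -1/7548 ≈ -0.00013249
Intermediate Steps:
h(q, R) = (-3 + q)*(5 + R) (h(q, R) = (q - 3)*(R + 5) = (-3 + q)*(5 + R))
H(K) = K (H(K) = -3*0 + K = 0 + K = K)
1/(H(12) + h(-87, 79)) = 1/(12 + (-15 - 3*79 + 5*(-87) + 79*(-87))) = 1/(12 + (-15 - 237 - 435 - 6873)) = 1/(12 - 7560) = 1/(-7548) = -1/7548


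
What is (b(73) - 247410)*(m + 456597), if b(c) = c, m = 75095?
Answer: -131507104204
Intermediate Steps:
(b(73) - 247410)*(m + 456597) = (73 - 247410)*(75095 + 456597) = -247337*531692 = -131507104204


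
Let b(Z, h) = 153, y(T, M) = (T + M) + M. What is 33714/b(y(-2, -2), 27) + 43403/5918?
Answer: 22906679/100606 ≈ 227.69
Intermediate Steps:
y(T, M) = T + 2*M (y(T, M) = (M + T) + M = T + 2*M)
33714/b(y(-2, -2), 27) + 43403/5918 = 33714/153 + 43403/5918 = 33714*(1/153) + 43403*(1/5918) = 3746/17 + 43403/5918 = 22906679/100606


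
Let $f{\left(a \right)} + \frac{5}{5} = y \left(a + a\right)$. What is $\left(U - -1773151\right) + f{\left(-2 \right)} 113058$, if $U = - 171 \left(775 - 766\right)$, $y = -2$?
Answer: $2563018$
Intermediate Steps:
$f{\left(a \right)} = -1 - 4 a$ ($f{\left(a \right)} = -1 - 2 \left(a + a\right) = -1 - 2 \cdot 2 a = -1 - 4 a$)
$U = -1539$ ($U = \left(-171\right) 9 = -1539$)
$\left(U - -1773151\right) + f{\left(-2 \right)} 113058 = \left(-1539 - -1773151\right) + \left(-1 - -8\right) 113058 = \left(-1539 + 1773151\right) + \left(-1 + 8\right) 113058 = 1771612 + 7 \cdot 113058 = 1771612 + 791406 = 2563018$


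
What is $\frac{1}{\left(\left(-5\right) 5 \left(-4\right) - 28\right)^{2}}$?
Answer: $\frac{1}{5184} \approx 0.0001929$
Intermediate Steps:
$\frac{1}{\left(\left(-5\right) 5 \left(-4\right) - 28\right)^{2}} = \frac{1}{\left(\left(-25\right) \left(-4\right) - 28\right)^{2}} = \frac{1}{\left(100 - 28\right)^{2}} = \frac{1}{72^{2}} = \frac{1}{5184}$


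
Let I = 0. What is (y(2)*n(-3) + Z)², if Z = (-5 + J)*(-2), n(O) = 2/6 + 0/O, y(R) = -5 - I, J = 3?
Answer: 49/9 ≈ 5.4444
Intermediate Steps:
y(R) = -5 (y(R) = -5 - 1*0 = -5 + 0 = -5)
n(O) = ⅓ (n(O) = 2*(⅙) + 0 = ⅓ + 0 = ⅓)
Z = 4 (Z = (-5 + 3)*(-2) = -2*(-2) = 4)
(y(2)*n(-3) + Z)² = (-5*⅓ + 4)² = (-5/3 + 4)² = (7/3)² = 49/9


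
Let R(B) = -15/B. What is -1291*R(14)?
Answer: 19365/14 ≈ 1383.2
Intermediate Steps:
-1291*R(14) = -(-19365)/14 = -1291*(-15/14) = 19365/14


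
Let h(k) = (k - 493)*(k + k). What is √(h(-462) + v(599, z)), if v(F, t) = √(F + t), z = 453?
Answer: √(882420 + 2*√263) ≈ 939.39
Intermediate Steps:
h(k) = 2*k*(-493 + k) (h(k) = (-493 + k)*(2*k) = 2*k*(-493 + k))
√(h(-462) + v(599, z)) = √(2*(-462)*(-493 - 462) + √(599 + 453)) = √(2*(-462)*(-955) + √1052) = √(882420 + 2*√263)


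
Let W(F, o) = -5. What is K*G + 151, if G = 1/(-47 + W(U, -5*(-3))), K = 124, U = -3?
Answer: 1932/13 ≈ 148.62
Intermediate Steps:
G = -1/52 (G = 1/(-47 - 5) = 1/(-52) = -1/52 ≈ -0.019231)
K*G + 151 = 124*(-1/52) + 151 = -31/13 + 151 = 1932/13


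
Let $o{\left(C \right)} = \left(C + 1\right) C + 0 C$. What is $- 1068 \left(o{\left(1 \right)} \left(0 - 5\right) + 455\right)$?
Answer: $-475260$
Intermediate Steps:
$o{\left(C \right)} = C \left(1 + C\right)$ ($o{\left(C \right)} = \left(1 + C\right) C + 0 = C \left(1 + C\right) + 0 = C \left(1 + C\right)$)
$- 1068 \left(o{\left(1 \right)} \left(0 - 5\right) + 455\right) = - 1068 \left(1 \left(1 + 1\right) \left(0 - 5\right) + 455\right) = - 1068 \left(1 \cdot 2 \left(-5\right) + 455\right) = - 1068 \left(2 \left(-5\right) + 455\right) = - 1068 \left(-10 + 455\right) = \left(-1068\right) 445 = -475260$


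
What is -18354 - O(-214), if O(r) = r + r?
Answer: -17926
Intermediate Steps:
O(r) = 2*r
-18354 - O(-214) = -18354 - 2*(-214) = -18354 - 1*(-428) = -18354 + 428 = -17926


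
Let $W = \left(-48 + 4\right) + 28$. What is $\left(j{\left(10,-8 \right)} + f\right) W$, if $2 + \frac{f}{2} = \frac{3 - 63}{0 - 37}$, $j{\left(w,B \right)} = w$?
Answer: $- \frac{5472}{37} \approx -147.89$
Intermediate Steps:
$f = - \frac{28}{37}$ ($f = -4 + 2 \frac{3 - 63}{0 - 37} = -4 + 2 \left(- \frac{60}{-37}\right) = -4 + 2 \left(\left(-60\right) \left(- \frac{1}{37}\right)\right) = -4 + 2 \cdot \frac{60}{37} = -4 + \frac{120}{37} = - \frac{28}{37} \approx -0.75676$)
$W = -16$ ($W = -44 + 28 = -16$)
$\left(j{\left(10,-8 \right)} + f\right) W = \left(10 - \frac{28}{37}\right) \left(-16\right) = \frac{342}{37} \left(-16\right) = - \frac{5472}{37}$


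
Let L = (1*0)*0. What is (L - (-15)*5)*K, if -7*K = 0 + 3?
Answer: -225/7 ≈ -32.143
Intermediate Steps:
K = -3/7 (K = -(0 + 3)/7 = -1/7*3 = -3/7 ≈ -0.42857)
L = 0 (L = 0*0 = 0)
(L - (-15)*5)*K = (0 - (-15)*5)*(-3/7) = (0 - 3*(-25))*(-3/7) = (0 + 75)*(-3/7) = 75*(-3/7) = -225/7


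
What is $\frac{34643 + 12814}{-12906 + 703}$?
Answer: $- \frac{47457}{12203} \approx -3.889$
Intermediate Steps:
$\frac{34643 + 12814}{-12906 + 703} = \frac{47457}{-12203} = 47457 \left(- \frac{1}{12203}\right) = - \frac{47457}{12203}$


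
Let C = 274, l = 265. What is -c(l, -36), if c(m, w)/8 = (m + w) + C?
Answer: -4024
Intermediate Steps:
c(m, w) = 2192 + 8*m + 8*w (c(m, w) = 8*((m + w) + 274) = 8*(274 + m + w) = 2192 + 8*m + 8*w)
-c(l, -36) = -(2192 + 8*265 + 8*(-36)) = -(2192 + 2120 - 288) = -1*4024 = -4024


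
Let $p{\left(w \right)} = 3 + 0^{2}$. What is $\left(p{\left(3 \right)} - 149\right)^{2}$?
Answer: $21316$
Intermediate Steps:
$p{\left(w \right)} = 3$ ($p{\left(w \right)} = 3 + 0 = 3$)
$\left(p{\left(3 \right)} - 149\right)^{2} = \left(3 - 149\right)^{2} = \left(-146\right)^{2} = 21316$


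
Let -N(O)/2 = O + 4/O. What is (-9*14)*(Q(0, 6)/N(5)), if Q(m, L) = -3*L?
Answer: -5670/29 ≈ -195.52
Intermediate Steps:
N(O) = -8/O - 2*O (N(O) = -2*(O + 4/O) = -8/O - 2*O)
(-9*14)*(Q(0, 6)/N(5)) = (-9*14)*((-3*6)/(-8/5 - 2*5)) = -(-2268)/(-8*⅕ - 10) = -(-2268)/(-8/5 - 10) = -(-2268)/(-58/5) = -(-2268)*(-5)/58 = -126*45/29 = -5670/29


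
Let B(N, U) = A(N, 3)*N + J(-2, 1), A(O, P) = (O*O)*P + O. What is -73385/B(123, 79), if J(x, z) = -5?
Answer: -14677/1119545 ≈ -0.013110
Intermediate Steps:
A(O, P) = O + P*O**2 (A(O, P) = O**2*P + O = P*O**2 + O = O + P*O**2)
B(N, U) = -5 + N**2*(1 + 3*N) (B(N, U) = (N*(1 + N*3))*N - 5 = (N*(1 + 3*N))*N - 5 = N**2*(1 + 3*N) - 5 = -5 + N**2*(1 + 3*N))
-73385/B(123, 79) = -73385/(-5 + 123**2*(1 + 3*123)) = -73385/(-5 + 15129*(1 + 369)) = -73385/(-5 + 15129*370) = -73385/(-5 + 5597730) = -73385/5597725 = -73385*1/5597725 = -14677/1119545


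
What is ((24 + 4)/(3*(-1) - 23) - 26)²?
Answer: 123904/169 ≈ 733.16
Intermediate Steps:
((24 + 4)/(3*(-1) - 23) - 26)² = (28/(-3 - 23) - 26)² = (28/(-26) - 26)² = (28*(-1/26) - 26)² = (-14/13 - 26)² = (-352/13)² = 123904/169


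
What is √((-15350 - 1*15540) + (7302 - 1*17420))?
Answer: 4*I*√2563 ≈ 202.5*I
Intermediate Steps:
√((-15350 - 1*15540) + (7302 - 1*17420)) = √((-15350 - 15540) + (7302 - 17420)) = √(-30890 - 10118) = √(-41008) = 4*I*√2563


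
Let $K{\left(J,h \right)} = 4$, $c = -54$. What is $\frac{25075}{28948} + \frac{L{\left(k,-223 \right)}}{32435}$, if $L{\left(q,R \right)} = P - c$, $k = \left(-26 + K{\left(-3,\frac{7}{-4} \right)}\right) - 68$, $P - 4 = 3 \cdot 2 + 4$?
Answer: $\frac{815276089}{938928380} \approx 0.86831$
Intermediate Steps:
$P = 14$ ($P = 4 + \left(3 \cdot 2 + 4\right) = 4 + \left(6 + 4\right) = 4 + 10 = 14$)
$k = -90$ ($k = \left(-26 + 4\right) - 68 = -22 - 68 = -90$)
$L{\left(q,R \right)} = 68$ ($L{\left(q,R \right)} = 14 - -54 = 14 + 54 = 68$)
$\frac{25075}{28948} + \frac{L{\left(k,-223 \right)}}{32435} = \frac{25075}{28948} + \frac{68}{32435} = \frac{815276089}{938928380}$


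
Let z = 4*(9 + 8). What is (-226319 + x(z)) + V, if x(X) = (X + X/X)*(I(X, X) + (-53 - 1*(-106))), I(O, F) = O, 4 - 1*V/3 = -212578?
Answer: 419776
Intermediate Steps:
V = 637746 (V = 12 - 3*(-212578) = 12 + 637734 = 637746)
z = 68 (z = 4*17 = 68)
x(X) = (1 + X)*(53 + X) (x(X) = (X + X/X)*(X + (-53 - 1*(-106))) = (X + 1)*(X + (-53 + 106)) = (1 + X)*(X + 53) = (1 + X)*(53 + X))
(-226319 + x(z)) + V = (-226319 + (53 + 68² + 54*68)) + 637746 = (-226319 + (53 + 4624 + 3672)) + 637746 = (-226319 + 8349) + 637746 = -217970 + 637746 = 419776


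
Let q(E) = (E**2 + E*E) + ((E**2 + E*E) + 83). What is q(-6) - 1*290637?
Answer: -290410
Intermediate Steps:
q(E) = 83 + 4*E**2 (q(E) = (E**2 + E**2) + ((E**2 + E**2) + 83) = 2*E**2 + (2*E**2 + 83) = 2*E**2 + (83 + 2*E**2) = 83 + 4*E**2)
q(-6) - 1*290637 = (83 + 4*(-6)**2) - 1*290637 = (83 + 4*36) - 290637 = (83 + 144) - 290637 = 227 - 290637 = -290410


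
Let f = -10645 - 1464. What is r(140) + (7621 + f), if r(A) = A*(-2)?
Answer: -4768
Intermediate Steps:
f = -12109
r(A) = -2*A
r(140) + (7621 + f) = -2*140 + (7621 - 12109) = -280 - 4488 = -4768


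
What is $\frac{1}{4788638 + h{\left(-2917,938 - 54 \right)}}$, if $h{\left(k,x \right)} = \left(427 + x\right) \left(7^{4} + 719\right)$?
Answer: $\frac{1}{8878958} \approx 1.1263 \cdot 10^{-7}$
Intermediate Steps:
$h{\left(k,x \right)} = 1332240 + 3120 x$ ($h{\left(k,x \right)} = \left(427 + x\right) \left(2401 + 719\right) = \left(427 + x\right) 3120 = 1332240 + 3120 x$)
$\frac{1}{4788638 + h{\left(-2917,938 - 54 \right)}} = \frac{1}{4788638 + \left(1332240 + 3120 \left(938 - 54\right)\right)} = \frac{1}{4788638 + \left(1332240 + 3120 \cdot 884\right)} = \frac{1}{4788638 + \left(1332240 + 2758080\right)} = \frac{1}{4788638 + 4090320} = \frac{1}{8878958}$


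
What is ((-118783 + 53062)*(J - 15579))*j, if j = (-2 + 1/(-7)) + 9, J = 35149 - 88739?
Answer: 218201080752/7 ≈ 3.1172e+10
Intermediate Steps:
J = -53590
j = 48/7 (j = (-2 + 1*(-⅐)) + 9 = (-2 - ⅐) + 9 = -15/7 + 9 = 48/7 ≈ 6.8571)
((-118783 + 53062)*(J - 15579))*j = ((-118783 + 53062)*(-53590 - 15579))*(48/7) = -65721*(-69169)*(48/7) = 4545855849*(48/7) = 218201080752/7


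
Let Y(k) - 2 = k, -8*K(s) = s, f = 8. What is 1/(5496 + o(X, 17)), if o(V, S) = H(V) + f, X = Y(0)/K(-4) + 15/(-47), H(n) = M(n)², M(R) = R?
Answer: 2209/12188265 ≈ 0.00018124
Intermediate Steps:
K(s) = -s/8
H(n) = n²
Y(k) = 2 + k
X = 173/47 (X = (2 + 0)/((-⅛*(-4))) + 15/(-47) = 2/(½) + 15*(-1/47) = 2*2 - 15/47 = 4 - 15/47 = 173/47 ≈ 3.6809)
o(V, S) = 8 + V² (o(V, S) = V² + 8 = 8 + V²)
1/(5496 + o(X, 17)) = 1/(5496 + (8 + (173/47)²)) = 1/(5496 + (8 + 29929/2209)) = 1/(5496 + 47601/2209) = 1/(12188265/2209) = 2209/12188265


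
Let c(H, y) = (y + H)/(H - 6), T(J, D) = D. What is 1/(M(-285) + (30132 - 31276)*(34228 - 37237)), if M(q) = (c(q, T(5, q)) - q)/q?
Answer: 291/1001707843 ≈ 2.9050e-7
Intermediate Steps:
c(H, y) = (H + y)/(-6 + H)
M(q) = (-q + 2*q/(-6 + q))/q (M(q) = ((q + q)/(-6 + q) - q)/q = ((2*q)/(-6 + q) - q)/q = (2*q/(-6 + q) - q)/q = (-q + 2*q/(-6 + q))/q)
1/(M(-285) + (30132 - 31276)*(34228 - 37237)) = 1/((8 - 1*(-285))/(-6 - 285) + (30132 - 31276)*(34228 - 37237)) = 1/((8 + 285)/(-291) - 1144*(-3009)) = 1/(-1/291*293 + 3442296) = 1/(-293/291 + 3442296) = 1/(1001707843/291) = 291/1001707843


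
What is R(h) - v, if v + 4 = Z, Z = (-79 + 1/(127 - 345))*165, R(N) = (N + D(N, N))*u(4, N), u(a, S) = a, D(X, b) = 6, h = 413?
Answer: 3208035/218 ≈ 14716.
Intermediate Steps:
R(N) = 24 + 4*N (R(N) = (N + 6)*4 = (6 + N)*4 = 24 + 4*N)
Z = -2841795/218 (Z = (-79 + 1/(-218))*165 = (-79 - 1/218)*165 = -17223/218*165 = -2841795/218 ≈ -13036.)
v = -2842667/218 (v = -4 - 2841795/218 = -2842667/218 ≈ -13040.)
R(h) - v = (24 + 4*413) - 1*(-2842667/218) = (24 + 1652) + 2842667/218 = 1676 + 2842667/218 = 3208035/218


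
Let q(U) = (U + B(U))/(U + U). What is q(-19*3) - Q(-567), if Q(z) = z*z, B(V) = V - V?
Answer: -642977/2 ≈ -3.2149e+5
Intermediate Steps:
B(V) = 0
Q(z) = z²
q(U) = ½ (q(U) = (U + 0)/(U + U) = U/((2*U)) = U*(1/(2*U)) = ½)
q(-19*3) - Q(-567) = ½ - 1*(-567)² = ½ - 1*321489 = ½ - 321489 = -642977/2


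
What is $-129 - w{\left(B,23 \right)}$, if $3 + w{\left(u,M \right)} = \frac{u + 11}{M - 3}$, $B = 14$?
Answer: $- \frac{509}{4} \approx -127.25$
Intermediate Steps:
$w{\left(u,M \right)} = -3 + \frac{11 + u}{-3 + M}$ ($w{\left(u,M \right)} = -3 + \frac{u + 11}{M - 3} = -3 + \frac{11 + u}{-3 + M}$)
$-129 - w{\left(B,23 \right)} = -129 - \frac{20 + 14 - 69}{-3 + 23} = -129 - \frac{20 + 14 - 69}{20} = -129 - \frac{1}{20} \left(-35\right) = -129 - - \frac{7}{4} = -129 + \frac{7}{4} = - \frac{509}{4}$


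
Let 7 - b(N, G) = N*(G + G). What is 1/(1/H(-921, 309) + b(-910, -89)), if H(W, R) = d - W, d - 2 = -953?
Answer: -30/4859191 ≈ -6.1739e-6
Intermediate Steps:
d = -951 (d = 2 - 953 = -951)
b(N, G) = 7 - 2*G*N (b(N, G) = 7 - N*(G + G) = 7 - N*2*G = 7 - 2*G*N)
H(W, R) = -951 - W
1/(1/H(-921, 309) + b(-910, -89)) = 1/(1/(-951 - 1*(-921)) + (7 - 2*(-89)*(-910))) = 1/(1/(-951 + 921) + (7 - 161980)) = 1/(1/(-30) - 161973) = 1/(-1/30 - 161973) = 1/(-4859191/30) = -30/4859191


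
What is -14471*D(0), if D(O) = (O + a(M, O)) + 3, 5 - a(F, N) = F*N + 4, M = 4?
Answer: -57884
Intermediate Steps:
a(F, N) = 1 - F*N (a(F, N) = 5 - (F*N + 4) = 5 - (4 + F*N) = 5 + (-4 - F*N) = 1 - F*N)
D(O) = 4 - 3*O (D(O) = (O + (1 - 1*4*O)) + 3 = (O + (1 - 4*O)) + 3 = (1 - 3*O) + 3 = 4 - 3*O)
-14471*D(0) = -14471*(4 - 3*0) = -14471*(4 + 0) = -14471*4 = -57884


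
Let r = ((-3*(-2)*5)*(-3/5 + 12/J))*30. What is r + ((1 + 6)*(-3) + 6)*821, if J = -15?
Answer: -13575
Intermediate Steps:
r = -1260 (r = ((-3*(-2)*5)*(-3/5 + 12/(-15)))*30 = ((6*5)*(-3*⅕ + 12*(-1/15)))*30 = (30*(-⅗ - ⅘))*30 = (30*(-7/5))*30 = -42*30 = -1260)
r + ((1 + 6)*(-3) + 6)*821 = -1260 + ((1 + 6)*(-3) + 6)*821 = -1260 + (7*(-3) + 6)*821 = -1260 + (-21 + 6)*821 = -1260 - 15*821 = -1260 - 12315 = -13575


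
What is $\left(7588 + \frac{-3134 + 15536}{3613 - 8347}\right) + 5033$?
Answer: $\frac{3318634}{263} \approx 12618.0$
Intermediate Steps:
$\left(7588 + \frac{-3134 + 15536}{3613 - 8347}\right) + 5033 = \left(7588 + \frac{12402}{-4734}\right) + 5033 = \left(7588 + 12402 \left(- \frac{1}{4734}\right)\right) + 5033 = \left(7588 - \frac{689}{263}\right) + 5033 = \frac{1994955}{263} + 5033 = \frac{3318634}{263}$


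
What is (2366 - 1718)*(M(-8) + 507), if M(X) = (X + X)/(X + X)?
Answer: 329184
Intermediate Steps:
M(X) = 1 (M(X) = (2*X)/((2*X)) = (2*X)*(1/(2*X)) = 1)
(2366 - 1718)*(M(-8) + 507) = (2366 - 1718)*(1 + 507) = 648*508 = 329184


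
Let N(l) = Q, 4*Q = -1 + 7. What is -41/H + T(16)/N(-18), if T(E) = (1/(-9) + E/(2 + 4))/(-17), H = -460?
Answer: -2341/211140 ≈ -0.011087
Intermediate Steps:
T(E) = 1/153 - E/102 (T(E) = (1*(-1/9) + E/6)*(-1/17) = (-1/9 + E*(1/6))*(-1/17) = (-1/9 + E/6)*(-1/17) = 1/153 - E/102)
Q = 3/2 (Q = (-1 + 7)/4 = (1/4)*6 = 3/2 ≈ 1.5000)
N(l) = 3/2
-41/H + T(16)/N(-18) = -41/(-460) + (1/153 - 1/102*16)/(3/2) = -41*(-1/460) + (1/153 - 8/51)*(2/3) = 41/460 - 23/153*2/3 = 41/460 - 46/459 = -2341/211140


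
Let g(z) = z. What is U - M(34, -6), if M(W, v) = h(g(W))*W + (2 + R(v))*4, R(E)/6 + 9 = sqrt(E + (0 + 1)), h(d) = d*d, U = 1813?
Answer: -37283 - 24*I*sqrt(5) ≈ -37283.0 - 53.666*I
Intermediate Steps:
h(d) = d**2
R(E) = -54 + 6*sqrt(1 + E) (R(E) = -54 + 6*sqrt(E + (0 + 1)) = -54 + 6*sqrt(E + 1) = -54 + 6*sqrt(1 + E))
M(W, v) = -208 + W**3 + 24*sqrt(1 + v) (M(W, v) = W**2*W + (2 + (-54 + 6*sqrt(1 + v)))*4 = W**3 + (-52 + 6*sqrt(1 + v))*4 = W**3 + (-208 + 24*sqrt(1 + v)) = -208 + W**3 + 24*sqrt(1 + v))
U - M(34, -6) = 1813 - (-208 + 34**3 + 24*sqrt(1 - 6)) = 1813 - (-208 + 39304 + 24*sqrt(-5)) = 1813 - (-208 + 39304 + 24*(I*sqrt(5))) = 1813 - (-208 + 39304 + 24*I*sqrt(5)) = 1813 - (39096 + 24*I*sqrt(5)) = 1813 + (-39096 - 24*I*sqrt(5)) = -37283 - 24*I*sqrt(5)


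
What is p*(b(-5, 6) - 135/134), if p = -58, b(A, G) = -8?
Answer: 35003/67 ≈ 522.43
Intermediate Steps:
p*(b(-5, 6) - 135/134) = -58*(-8 - 135/134) = -58*(-1207/134) = 35003/67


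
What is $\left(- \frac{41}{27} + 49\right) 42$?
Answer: $\frac{17948}{9} \approx 1994.2$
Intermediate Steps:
$\left(- \frac{41}{27} + 49\right) 42 = \frac{1282}{27} \cdot 42 = \frac{17948}{9}$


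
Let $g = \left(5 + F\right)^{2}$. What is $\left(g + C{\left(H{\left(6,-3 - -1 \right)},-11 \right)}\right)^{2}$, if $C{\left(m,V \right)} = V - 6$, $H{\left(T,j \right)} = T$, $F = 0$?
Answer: $64$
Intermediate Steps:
$C{\left(m,V \right)} = -6 + V$ ($C{\left(m,V \right)} = V - 6 = -6 + V$)
$g = 25$ ($g = \left(5 + 0\right)^{2} = 5^{2} = 25$)
$\left(g + C{\left(H{\left(6,-3 - -1 \right)},-11 \right)}\right)^{2} = \left(25 - 17\right)^{2} = 8^{2} = 64$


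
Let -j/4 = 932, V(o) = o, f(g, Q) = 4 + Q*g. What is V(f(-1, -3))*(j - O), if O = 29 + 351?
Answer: -28756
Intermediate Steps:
O = 380
j = -3728 (j = -4*932 = -3728)
V(f(-1, -3))*(j - O) = (4 - 3*(-1))*(-3728 - 1*380) = (4 + 3)*(-3728 - 380) = 7*(-4108) = -28756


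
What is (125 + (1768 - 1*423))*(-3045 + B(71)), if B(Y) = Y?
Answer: -4371780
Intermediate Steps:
(125 + (1768 - 1*423))*(-3045 + B(71)) = (125 + (1768 - 1*423))*(-3045 + 71) = (125 + (1768 - 423))*(-2974) = (125 + 1345)*(-2974) = 1470*(-2974) = -4371780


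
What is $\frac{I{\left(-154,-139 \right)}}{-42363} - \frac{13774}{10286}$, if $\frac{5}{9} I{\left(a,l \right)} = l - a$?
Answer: $- \frac{10810846}{8069367} \approx -1.3397$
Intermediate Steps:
$I{\left(a,l \right)} = - \frac{9 a}{5} + \frac{9 l}{5}$ ($I{\left(a,l \right)} = \frac{9 \left(l - a\right)}{5} = - \frac{9 a}{5} + \frac{9 l}{5}$)
$\frac{I{\left(-154,-139 \right)}}{-42363} - \frac{13774}{10286} = \frac{\left(- \frac{9}{5}\right) \left(-154\right) + \frac{9}{5} \left(-139\right)}{-42363} - \frac{13774}{10286} = \left(\frac{1386}{5} - \frac{1251}{5}\right) \left(- \frac{1}{42363}\right) - \frac{6887}{5143} = 27 \left(- \frac{1}{42363}\right) - \frac{6887}{5143} = - \frac{1}{1569} - \frac{6887}{5143} = - \frac{10810846}{8069367}$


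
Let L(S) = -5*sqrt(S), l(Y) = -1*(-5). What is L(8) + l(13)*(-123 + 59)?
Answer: -320 - 10*sqrt(2) ≈ -334.14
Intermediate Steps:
l(Y) = 5
L(8) + l(13)*(-123 + 59) = -10*sqrt(2) + 5*(-123 + 59) = -10*sqrt(2) + 5*(-64) = -10*sqrt(2) - 320 = -320 - 10*sqrt(2)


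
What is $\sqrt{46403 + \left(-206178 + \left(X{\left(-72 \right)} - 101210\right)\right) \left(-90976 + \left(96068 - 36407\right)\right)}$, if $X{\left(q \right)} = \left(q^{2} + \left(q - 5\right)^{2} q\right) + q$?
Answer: $\sqrt{22833817063} \approx 1.5111 \cdot 10^{5}$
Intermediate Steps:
$X{\left(q \right)} = q + q^{2} + q \left(-5 + q\right)^{2}$ ($X{\left(q \right)} = \left(q^{2} + \left(-5 + q\right)^{2} q\right) + q = \left(q^{2} + q \left(-5 + q\right)^{2}\right) + q = q + q^{2} + q \left(-5 + q\right)^{2}$)
$\sqrt{46403 + \left(-206178 + \left(X{\left(-72 \right)} - 101210\right)\right) \left(-90976 + \left(96068 - 36407\right)\right)} = \sqrt{46403 + \left(-206178 - \left(101210 + 72 \left(1 - 72 + \left(-5 - 72\right)^{2}\right)\right)\right) \left(-90976 + \left(96068 - 36407\right)\right)} = \sqrt{46403 + \left(-206178 - \left(101210 + 72 \left(1 - 72 + \left(-77\right)^{2}\right)\right)\right) \left(-90976 + 59661\right)} = \sqrt{46403 + \left(-206178 - \left(101210 + 72 \left(1 - 72 + 5929\right)\right)\right) \left(-31315\right)} = \sqrt{46403 + \left(-206178 - 522986\right) \left(-31315\right)} = \sqrt{46403 - -22833770660} = \sqrt{46403 + 22833770660} = \sqrt{22833817063}$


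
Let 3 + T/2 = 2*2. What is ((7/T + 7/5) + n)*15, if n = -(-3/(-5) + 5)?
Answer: -21/2 ≈ -10.500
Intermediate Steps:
T = 2 (T = -6 + 2*(2*2) = -6 + 2*4 = -6 + 8 = 2)
n = -28/5 (n = -(-3*(-⅕) + 5) = -(⅗ + 5) = -1*28/5 = -28/5 ≈ -5.6000)
((7/T + 7/5) + n)*15 = ((7/2 + 7/5) - 28/5)*15 = (49/10 - 28/5)*15 = -7/10*15 = -21/2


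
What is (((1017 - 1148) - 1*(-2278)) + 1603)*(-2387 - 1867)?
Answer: -15952500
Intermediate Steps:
(((1017 - 1148) - 1*(-2278)) + 1603)*(-2387 - 1867) = ((-131 + 2278) + 1603)*(-4254) = (2147 + 1603)*(-4254) = 3750*(-4254) = -15952500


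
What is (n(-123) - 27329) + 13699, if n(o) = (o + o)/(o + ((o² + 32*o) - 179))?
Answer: -148444576/10891 ≈ -13630.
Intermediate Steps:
n(o) = 2*o/(-179 + o² + 33*o) (n(o) = (2*o)/(o + (-179 + o² + 32*o)) = (2*o)/(-179 + o² + 33*o) = 2*o/(-179 + o² + 33*o))
(n(-123) - 27329) + 13699 = (2*(-123)/(-179 + (-123)² + 33*(-123)) - 27329) + 13699 = (2*(-123)/(-179 + 15129 - 4059) - 27329) + 13699 = (2*(-123)/10891 - 27329) + 13699 = (2*(-123)*(1/10891) - 27329) + 13699 = (-246/10891 - 27329) + 13699 = -297640385/10891 + 13699 = -148444576/10891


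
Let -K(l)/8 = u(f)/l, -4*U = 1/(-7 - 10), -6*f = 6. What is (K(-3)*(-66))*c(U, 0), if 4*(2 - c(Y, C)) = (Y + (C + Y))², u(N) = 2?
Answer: -203434/289 ≈ -703.92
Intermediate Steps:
f = -1 (f = -⅙*6 = -1)
U = 1/68 (U = -1/(4*(-7 - 10)) = -¼/(-17) = -¼*(-1/17) = 1/68 ≈ 0.014706)
c(Y, C) = 2 - (C + 2*Y)²/4 (c(Y, C) = 2 - (Y + (C + Y))²/4 = 2 - (C + 2*Y)²/4)
K(l) = -16/l
(K(-3)*(-66))*c(U, 0) = (-16/(-3)*(-66))*(2 - (0 + 2*(1/68))²/4) = (-16*(-⅓)*(-66))*(2 - (0 + 1/34)²/4) = ((16/3)*(-66))*(2 - (1/34)²/4) = -352*(2 - ¼*1/1156) = -352*(2 - 1/4624) = -352*9247/4624 = -203434/289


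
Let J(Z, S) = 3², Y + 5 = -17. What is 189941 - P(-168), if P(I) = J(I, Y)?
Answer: 189932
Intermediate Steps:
Y = -22 (Y = -5 - 17 = -22)
J(Z, S) = 9
P(I) = 9
189941 - P(-168) = 189941 - 1*9 = 189941 - 9 = 189932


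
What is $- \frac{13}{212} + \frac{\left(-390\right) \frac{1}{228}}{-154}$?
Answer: $- \frac{7787}{155078} \approx -0.050213$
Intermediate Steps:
$- \frac{13}{212} + \frac{\left(-390\right) \frac{1}{228}}{-154} = \left(-13\right) \frac{1}{212} + \left(-390\right) \frac{1}{228} \left(- \frac{1}{154}\right) = - \frac{13}{212} - - \frac{65}{5852} = - \frac{13}{212} + \frac{65}{5852} = - \frac{7787}{155078}$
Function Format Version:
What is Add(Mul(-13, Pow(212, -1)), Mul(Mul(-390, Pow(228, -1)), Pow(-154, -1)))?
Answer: Rational(-7787, 155078) ≈ -0.050213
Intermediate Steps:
Add(Mul(-13, Pow(212, -1)), Mul(Mul(-390, Pow(228, -1)), Pow(-154, -1))) = Add(Mul(-13, Rational(1, 212)), Mul(Mul(-390, Rational(1, 228)), Rational(-1, 154))) = Add(Rational(-13, 212), Mul(Rational(-65, 38), Rational(-1, 154))) = Add(Rational(-13, 212), Rational(65, 5852)) = Rational(-7787, 155078)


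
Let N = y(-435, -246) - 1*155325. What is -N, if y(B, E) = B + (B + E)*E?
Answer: -11766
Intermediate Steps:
y(B, E) = B + E*(B + E)
N = 11766 (N = (-435 + (-246)² - 435*(-246)) - 1*155325 = (-435 + 60516 + 107010) - 155325 = 167091 - 155325 = 11766)
-N = -1*11766 = -11766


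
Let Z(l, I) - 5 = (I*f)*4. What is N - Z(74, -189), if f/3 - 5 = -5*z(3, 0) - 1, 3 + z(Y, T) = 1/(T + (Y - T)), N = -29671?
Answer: 9636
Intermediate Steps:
z(Y, T) = -3 + 1/Y (z(Y, T) = -3 + 1/(T + (Y - T)) = -3 + 1/Y)
f = 52 (f = 15 + 3*(-5*(-3 + 1/3) - 1) = 15 + 3*(-5*(-3 + ⅓) - 1) = 15 + 3*(-5*(-8/3) - 1) = 15 + 3*(40/3 - 1) = 15 + 3*(37/3) = 15 + 37 = 52)
Z(l, I) = 5 + 208*I (Z(l, I) = 5 + (I*52)*4 = 5 + (52*I)*4 = 5 + 208*I)
N - Z(74, -189) = -29671 - (5 + 208*(-189)) = -29671 - (5 - 39312) = -29671 - 1*(-39307) = -29671 + 39307 = 9636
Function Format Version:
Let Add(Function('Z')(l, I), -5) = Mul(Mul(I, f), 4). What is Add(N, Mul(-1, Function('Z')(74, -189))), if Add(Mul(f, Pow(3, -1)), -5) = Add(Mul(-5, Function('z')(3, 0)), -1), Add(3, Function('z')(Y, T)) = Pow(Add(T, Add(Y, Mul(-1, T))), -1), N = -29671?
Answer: 9636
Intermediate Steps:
Function('z')(Y, T) = Add(-3, Pow(Y, -1)) (Function('z')(Y, T) = Add(-3, Pow(Add(T, Add(Y, Mul(-1, T))), -1)) = Add(-3, Pow(Y, -1)))
f = 52 (f = Add(15, Mul(3, Add(Mul(-5, Add(-3, Pow(3, -1))), -1))) = Add(15, Mul(3, Add(Mul(-5, Add(-3, Rational(1, 3))), -1))) = Add(15, Mul(3, Add(Mul(-5, Rational(-8, 3)), -1))) = Add(15, Mul(3, Add(Rational(40, 3), -1))) = Add(15, Mul(3, Rational(37, 3))) = Add(15, 37) = 52)
Function('Z')(l, I) = Add(5, Mul(208, I)) (Function('Z')(l, I) = Add(5, Mul(Mul(I, 52), 4)) = Add(5, Mul(Mul(52, I), 4)) = Add(5, Mul(208, I)))
Add(N, Mul(-1, Function('Z')(74, -189))) = Add(-29671, Mul(-1, Add(5, Mul(208, -189)))) = Add(-29671, Mul(-1, Add(5, -39312))) = Add(-29671, Mul(-1, -39307)) = Add(-29671, 39307) = 9636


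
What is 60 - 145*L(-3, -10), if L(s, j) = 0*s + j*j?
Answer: -14440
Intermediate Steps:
L(s, j) = j**2 (L(s, j) = 0 + j**2 = j**2)
60 - 145*L(-3, -10) = 60 - 145*(-10)**2 = 60 - 145*100 = 60 - 14500 = -14440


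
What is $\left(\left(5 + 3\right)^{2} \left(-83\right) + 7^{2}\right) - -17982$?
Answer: $12719$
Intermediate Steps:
$\left(\left(5 + 3\right)^{2} \left(-83\right) + 7^{2}\right) - -17982 = \left(8^{2} \left(-83\right) + 49\right) + 17982 = \left(64 \left(-83\right) + 49\right) + 17982 = \left(-5312 + 49\right) + 17982 = -5263 + 17982 = 12719$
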